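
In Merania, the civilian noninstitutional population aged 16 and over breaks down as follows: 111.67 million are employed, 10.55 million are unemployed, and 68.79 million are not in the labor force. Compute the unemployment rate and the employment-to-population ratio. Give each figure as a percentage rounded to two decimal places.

Labor force = employed + unemployed = 111.67 + 10.55 = 122.22 million.
Working-age population = 122.22 + 68.79 = 191.01 million.
Unemployment rate = 10.55 / 122.22 = 8.63%.
Employment-population ratio = 111.67 / 191.01 = 58.46%.

Unemployment rate ≈ 8.63%; employment-population ratio ≈ 58.46%.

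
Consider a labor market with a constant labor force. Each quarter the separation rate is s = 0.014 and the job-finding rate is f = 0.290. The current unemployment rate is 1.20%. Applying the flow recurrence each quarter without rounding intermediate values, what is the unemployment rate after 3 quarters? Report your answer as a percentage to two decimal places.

Unemployment rate after three quarters ≈ 3.46%.

With a fixed labor force, u_{t+1} = u_t + s·(1−u_t) − f·u_t = u_t·(1−s−f) + s.
Here 1−s−f = 0.696 and s = 0.014.
u_1 = 0.012000 × 0.696 + 0.014 = 0.022352.
u_2 = 0.022352 × 0.696 + 0.014 = 0.029557.
u_3 = 0.029557 × 0.696 + 0.014 = 0.034572.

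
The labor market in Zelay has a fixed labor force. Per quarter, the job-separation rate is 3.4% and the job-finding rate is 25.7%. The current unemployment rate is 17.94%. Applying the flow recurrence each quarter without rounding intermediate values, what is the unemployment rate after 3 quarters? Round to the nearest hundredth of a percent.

Unemployment rate after three quarters ≈ 13.91%.

With a fixed labor force, u_{t+1} = u_t + s·(1−u_t) − f·u_t = u_t·(1−s−f) + s.
Here 1−s−f = 0.709 and s = 0.034.
u_1 = 0.179400 × 0.709 + 0.034 = 0.161195.
u_2 = 0.161195 × 0.709 + 0.034 = 0.148287.
u_3 = 0.148287 × 0.709 + 0.034 = 0.139135.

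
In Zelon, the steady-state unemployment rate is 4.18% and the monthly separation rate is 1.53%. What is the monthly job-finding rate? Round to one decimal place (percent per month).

Job-finding rate ≈ 35.1% per month.

From u* = s/(s+f): f = s·(1−u)/u.
f = 1.53 × (1 − 0.0418) / 0.0418 = 1.4660 / 0.0418 ≈ 35.1% per month.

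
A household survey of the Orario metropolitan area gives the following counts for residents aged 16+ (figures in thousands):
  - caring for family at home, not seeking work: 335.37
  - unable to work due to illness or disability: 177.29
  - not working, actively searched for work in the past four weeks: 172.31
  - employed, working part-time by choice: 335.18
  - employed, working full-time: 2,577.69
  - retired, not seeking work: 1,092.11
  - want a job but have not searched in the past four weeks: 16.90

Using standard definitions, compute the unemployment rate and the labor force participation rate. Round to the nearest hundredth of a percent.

Unemployment rate ≈ 5.59%; labor force participation rate ≈ 65.55%.

Employed = 335.18 + 2,577.69 = 2,912.87 thousand.
Unemployed = 172.31 thousand.
Labor force = 2,912.87 + 172.31 = 3,085.18 thousand.
Not in labor force = 335.37 + 177.29 + 1,092.11 + 16.90 = 1,621.67 thousand (those not working and not actively searching are outside the labor force — including those who want a job but have given up searching).
Civilian working-age population = 3,085.18 + 1,621.67 = 4,706.85 thousand.
Unemployment rate = 172.31 / 3,085.18 = 5.59%.
Labor force participation rate = 3,085.18 / 4,706.85 = 65.55%.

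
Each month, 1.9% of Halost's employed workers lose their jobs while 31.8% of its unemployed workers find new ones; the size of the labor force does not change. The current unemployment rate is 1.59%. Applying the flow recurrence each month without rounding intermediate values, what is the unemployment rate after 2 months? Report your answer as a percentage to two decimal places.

With a fixed labor force, u_{t+1} = u_t + s·(1−u_t) − f·u_t = u_t·(1−s−f) + s.
Here 1−s−f = 0.663 and s = 0.019.
u_1 = 0.015900 × 0.663 + 0.019 = 0.029542.
u_2 = 0.029542 × 0.663 + 0.019 = 0.038586.

Unemployment rate after two months ≈ 3.86%.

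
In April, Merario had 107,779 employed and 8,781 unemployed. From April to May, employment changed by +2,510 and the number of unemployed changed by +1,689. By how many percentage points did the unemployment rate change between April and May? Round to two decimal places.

The unemployment rate changed by +1.14 percentage points.

April: labor force = 107,779 + 8,781 = 116,560; u = 8,781/116,560 = 7.53%.
May: labor force = 110,289 + 10,470 = 120,759; u = 10,470/120,759 = 8.67%.
Change = 8.67% − 7.53% = +1.14 pp.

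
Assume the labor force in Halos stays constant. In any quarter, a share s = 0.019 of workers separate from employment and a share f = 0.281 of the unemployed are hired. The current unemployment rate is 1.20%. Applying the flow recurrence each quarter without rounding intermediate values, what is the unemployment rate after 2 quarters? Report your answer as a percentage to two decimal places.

Unemployment rate after two quarters ≈ 3.82%.

With a fixed labor force, u_{t+1} = u_t + s·(1−u_t) − f·u_t = u_t·(1−s−f) + s.
Here 1−s−f = 0.700 and s = 0.019.
u_1 = 0.012000 × 0.700 + 0.019 = 0.027400.
u_2 = 0.027400 × 0.700 + 0.019 = 0.038180.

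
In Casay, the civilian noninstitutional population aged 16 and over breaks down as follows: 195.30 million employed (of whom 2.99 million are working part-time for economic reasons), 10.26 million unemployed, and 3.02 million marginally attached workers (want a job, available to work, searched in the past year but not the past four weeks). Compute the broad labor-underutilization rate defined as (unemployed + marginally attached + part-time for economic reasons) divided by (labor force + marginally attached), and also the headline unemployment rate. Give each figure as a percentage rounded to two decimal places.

Labor force = 195.30 + 10.26 = 205.56 million.
Numerator = 10.26 + 3.02 + 2.99 = 16.27 million.
Denominator = 205.56 + 3.02 = 208.58 million.
Broad rate = 16.27 / 208.58 = 7.80%.
Headline unemployment rate = 10.26 / 205.56 = 4.99%.

Broad underutilization rate ≈ 7.80%; headline unemployment rate ≈ 4.99%.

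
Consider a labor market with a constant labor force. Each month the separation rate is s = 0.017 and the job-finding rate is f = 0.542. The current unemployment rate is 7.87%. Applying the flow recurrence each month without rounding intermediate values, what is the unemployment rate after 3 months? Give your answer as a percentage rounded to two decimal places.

Unemployment rate after three months ≈ 3.46%.

With a fixed labor force, u_{t+1} = u_t + s·(1−u_t) − f·u_t = u_t·(1−s−f) + s.
Here 1−s−f = 0.441 and s = 0.017.
u_1 = 0.078700 × 0.441 + 0.017 = 0.051707.
u_2 = 0.051707 × 0.441 + 0.017 = 0.039803.
u_3 = 0.039803 × 0.441 + 0.017 = 0.034553.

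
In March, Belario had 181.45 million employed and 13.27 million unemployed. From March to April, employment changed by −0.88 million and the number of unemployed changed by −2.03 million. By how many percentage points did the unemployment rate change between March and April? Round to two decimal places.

The unemployment rate changed by −0.95 percentage points.

March: labor force = 181.45 + 13.27 = 194.72; u = 13.27/194.72 = 6.81%.
April: labor force = 180.57 + 11.24 = 191.81; u = 11.24/191.81 = 5.86%.
Change = 5.86% − 6.81% = −0.95 pp.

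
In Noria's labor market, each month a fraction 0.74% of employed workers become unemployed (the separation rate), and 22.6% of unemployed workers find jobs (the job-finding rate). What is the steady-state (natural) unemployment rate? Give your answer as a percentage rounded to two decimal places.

Steady-state unemployment rate ≈ 3.17%.

At steady state the flows balance: s·E = f·U, so U/(E+U) = s/(s+f).
u* = 0.74 / (0.74 + 22.6) = 0.74 / 23.34 = 3.17%.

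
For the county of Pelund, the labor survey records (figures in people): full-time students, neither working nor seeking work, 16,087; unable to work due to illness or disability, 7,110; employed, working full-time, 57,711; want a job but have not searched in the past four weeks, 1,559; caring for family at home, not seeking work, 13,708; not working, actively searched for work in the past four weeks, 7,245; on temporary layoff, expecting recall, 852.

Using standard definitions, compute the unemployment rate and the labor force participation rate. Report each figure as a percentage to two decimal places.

Unemployment rate ≈ 12.30%; labor force participation rate ≈ 63.11%.

Employed = 57,711.
Unemployed = 7,245 + 852 = 8,097 (jobless and actively searching, or on temporary layoff).
Labor force = 57,711 + 8,097 = 65,808.
Not in labor force = 16,087 + 7,110 + 1,559 + 13,708 = 38,464 (those not working and not actively searching are outside the labor force — including those who want a job but have given up searching).
Civilian working-age population = 65,808 + 38,464 = 104,272.
Unemployment rate = 8,097 / 65,808 = 12.30%.
Labor force participation rate = 65,808 / 104,272 = 63.11%.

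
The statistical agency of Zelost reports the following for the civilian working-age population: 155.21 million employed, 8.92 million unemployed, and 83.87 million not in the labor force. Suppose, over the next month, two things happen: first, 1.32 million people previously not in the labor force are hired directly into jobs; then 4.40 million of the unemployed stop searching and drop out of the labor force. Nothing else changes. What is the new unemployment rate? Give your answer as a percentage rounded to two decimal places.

Initially, labor force = 155.21 + 8.92 = 164.13 million, so u = 8.92/164.13 = 5.43%.
After the first change, employed and labor force both rise by 1.32; unemployed unchanged → E = 156.53, U = 8.92, labor force = 165.45 million.
After the second change, unemployed and labor force both fall by 4.40 → E = 156.53, U = 4.52, labor force = 161.05 million.
New unemployment rate = 4.52 / 161.05 = 2.81%.

New unemployment rate ≈ 2.81%.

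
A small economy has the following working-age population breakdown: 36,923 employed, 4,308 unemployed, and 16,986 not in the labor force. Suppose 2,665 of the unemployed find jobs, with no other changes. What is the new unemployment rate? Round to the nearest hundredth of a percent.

Initially, labor force = 36,923 + 4,308 = 41,231, so u = 4,308/41,231 = 10.45%.
After the change, unemployed falls and employed rises by 2,665; labor force unchanged → E = 39,588, U = 1,643, labor force = 41,231.
New unemployment rate = 1,643 / 41,231 = 3.98%.

New unemployment rate ≈ 3.98%.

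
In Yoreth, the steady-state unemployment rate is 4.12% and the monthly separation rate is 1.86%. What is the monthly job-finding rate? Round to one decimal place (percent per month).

From u* = s/(s+f): f = s·(1−u)/u.
f = 1.86 × (1 − 0.0412) / 0.0412 = 1.7834 / 0.0412 ≈ 43.3% per month.

Job-finding rate ≈ 43.3% per month.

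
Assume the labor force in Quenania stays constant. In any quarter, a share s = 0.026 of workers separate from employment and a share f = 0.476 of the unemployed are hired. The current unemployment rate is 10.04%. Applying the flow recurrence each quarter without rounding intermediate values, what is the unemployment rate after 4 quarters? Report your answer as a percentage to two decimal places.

With a fixed labor force, u_{t+1} = u_t + s·(1−u_t) − f·u_t = u_t·(1−s−f) + s.
Here 1−s−f = 0.498 and s = 0.026.
u_1 = 0.100400 × 0.498 + 0.026 = 0.075999.
u_2 = 0.075999 × 0.498 + 0.026 = 0.063848.
u_3 = 0.063848 × 0.498 + 0.026 = 0.057796.
u_4 = 0.057796 × 0.498 + 0.026 = 0.054782.

Unemployment rate after four quarters ≈ 5.48%.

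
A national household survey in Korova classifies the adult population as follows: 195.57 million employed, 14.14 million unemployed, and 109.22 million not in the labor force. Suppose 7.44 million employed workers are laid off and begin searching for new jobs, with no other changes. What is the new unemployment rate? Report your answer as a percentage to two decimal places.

New unemployment rate ≈ 10.29%.

Initially, labor force = 195.57 + 14.14 = 209.71 million, so u = 14.14/209.71 = 6.74%.
After the change, employed falls and unemployed rises by 7.44; labor force unchanged → E = 188.13, U = 21.58, labor force = 209.71 million.
New unemployment rate = 21.58 / 209.71 = 10.29%.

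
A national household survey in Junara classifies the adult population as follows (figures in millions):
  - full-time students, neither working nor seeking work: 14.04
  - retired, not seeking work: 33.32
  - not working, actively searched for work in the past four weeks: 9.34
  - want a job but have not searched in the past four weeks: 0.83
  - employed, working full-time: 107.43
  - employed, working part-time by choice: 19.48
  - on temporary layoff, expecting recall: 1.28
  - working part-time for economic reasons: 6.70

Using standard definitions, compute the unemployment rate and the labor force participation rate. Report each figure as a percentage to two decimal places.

Unemployment rate ≈ 7.36%; labor force participation rate ≈ 74.96%.

Employed = 107.43 + 19.48 + 6.70 = 133.61 million (anyone who worked, including part-time for economic reasons, counts as employed).
Unemployed = 9.34 + 1.28 = 10.62 million (jobless and actively searching, or on temporary layoff).
Labor force = 133.61 + 10.62 = 144.23 million.
Not in labor force = 14.04 + 33.32 + 0.83 = 48.19 million (those not working and not actively searching are outside the labor force — including those who want a job but have given up searching).
Civilian working-age population = 144.23 + 48.19 = 192.42 million.
Unemployment rate = 10.62 / 144.23 = 7.36%.
Labor force participation rate = 144.23 / 192.42 = 74.96%.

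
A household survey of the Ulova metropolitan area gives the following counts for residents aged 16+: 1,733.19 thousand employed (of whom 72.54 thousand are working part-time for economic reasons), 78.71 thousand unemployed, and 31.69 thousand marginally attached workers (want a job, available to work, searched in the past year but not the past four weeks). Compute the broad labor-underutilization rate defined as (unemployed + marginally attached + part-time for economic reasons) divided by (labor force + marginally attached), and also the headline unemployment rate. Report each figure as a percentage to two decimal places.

Broad underutilization rate ≈ 9.92%; headline unemployment rate ≈ 4.34%.

Labor force = 1,733.19 + 78.71 = 1,811.90 thousand.
Numerator = 78.71 + 31.69 + 72.54 = 182.94 thousand.
Denominator = 1,811.90 + 31.69 = 1,843.59 thousand.
Broad rate = 182.94 / 1,843.59 = 9.92%.
Headline unemployment rate = 78.71 / 1,811.90 = 4.34%.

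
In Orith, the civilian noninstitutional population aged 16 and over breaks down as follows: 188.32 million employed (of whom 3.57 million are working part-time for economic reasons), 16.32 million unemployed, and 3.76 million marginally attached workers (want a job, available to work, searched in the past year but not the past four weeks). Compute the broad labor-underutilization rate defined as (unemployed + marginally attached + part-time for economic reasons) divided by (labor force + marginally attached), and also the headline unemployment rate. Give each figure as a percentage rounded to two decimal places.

Broad underutilization rate ≈ 11.35%; headline unemployment rate ≈ 7.97%.

Labor force = 188.32 + 16.32 = 204.64 million.
Numerator = 16.32 + 3.76 + 3.57 = 23.65 million.
Denominator = 204.64 + 3.76 = 208.40 million.
Broad rate = 23.65 / 208.40 = 11.35%.
Headline unemployment rate = 16.32 / 204.64 = 7.97%.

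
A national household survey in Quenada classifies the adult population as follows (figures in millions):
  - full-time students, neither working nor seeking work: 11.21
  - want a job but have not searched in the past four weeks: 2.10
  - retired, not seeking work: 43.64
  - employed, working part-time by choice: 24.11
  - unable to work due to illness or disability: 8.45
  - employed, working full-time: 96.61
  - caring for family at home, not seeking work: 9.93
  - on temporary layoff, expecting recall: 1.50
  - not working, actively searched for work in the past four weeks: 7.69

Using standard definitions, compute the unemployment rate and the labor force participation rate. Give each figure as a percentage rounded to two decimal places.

Employed = 24.11 + 96.61 = 120.72 million.
Unemployed = 1.50 + 7.69 = 9.19 million (jobless and actively searching, or on temporary layoff).
Labor force = 120.72 + 9.19 = 129.91 million.
Not in labor force = 11.21 + 2.10 + 43.64 + 8.45 + 9.93 = 75.33 million (those not working and not actively searching are outside the labor force — including those who want a job but have given up searching).
Civilian working-age population = 129.91 + 75.33 = 205.24 million.
Unemployment rate = 9.19 / 129.91 = 7.07%.
Labor force participation rate = 129.91 / 205.24 = 63.30%.

Unemployment rate ≈ 7.07%; labor force participation rate ≈ 63.30%.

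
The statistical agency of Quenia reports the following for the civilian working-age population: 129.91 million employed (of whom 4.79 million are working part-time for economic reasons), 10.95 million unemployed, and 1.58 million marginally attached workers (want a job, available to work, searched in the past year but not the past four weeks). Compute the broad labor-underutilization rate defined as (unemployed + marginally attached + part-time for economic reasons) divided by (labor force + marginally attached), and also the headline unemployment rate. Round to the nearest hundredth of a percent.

Broad underutilization rate ≈ 12.16%; headline unemployment rate ≈ 7.77%.

Labor force = 129.91 + 10.95 = 140.86 million.
Numerator = 10.95 + 1.58 + 4.79 = 17.32 million.
Denominator = 140.86 + 1.58 = 142.44 million.
Broad rate = 17.32 / 142.44 = 12.16%.
Headline unemployment rate = 10.95 / 140.86 = 7.77%.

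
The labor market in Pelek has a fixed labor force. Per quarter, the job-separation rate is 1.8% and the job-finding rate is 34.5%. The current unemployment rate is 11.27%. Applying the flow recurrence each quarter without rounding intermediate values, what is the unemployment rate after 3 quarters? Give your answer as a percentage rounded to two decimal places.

Unemployment rate after three quarters ≈ 6.59%.

With a fixed labor force, u_{t+1} = u_t + s·(1−u_t) − f·u_t = u_t·(1−s−f) + s.
Here 1−s−f = 0.637 and s = 0.018.
u_1 = 0.112700 × 0.637 + 0.018 = 0.089790.
u_2 = 0.089790 × 0.637 + 0.018 = 0.075196.
u_3 = 0.075196 × 0.637 + 0.018 = 0.065900.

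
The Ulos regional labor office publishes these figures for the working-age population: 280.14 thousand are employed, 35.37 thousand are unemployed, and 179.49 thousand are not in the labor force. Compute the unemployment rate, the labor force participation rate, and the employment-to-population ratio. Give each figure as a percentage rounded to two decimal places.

Labor force = employed + unemployed = 280.14 + 35.37 = 315.51 thousand.
Working-age population = 315.51 + 179.49 = 495.00 thousand.
Unemployment rate = 35.37 / 315.51 = 11.21%.
Labor force participation rate = 315.51 / 495.00 = 63.74%.
Employment-population ratio = 280.14 / 495.00 = 56.59%.

Unemployment rate ≈ 11.21%; labor force participation rate ≈ 63.74%; employment-population ratio ≈ 56.59%.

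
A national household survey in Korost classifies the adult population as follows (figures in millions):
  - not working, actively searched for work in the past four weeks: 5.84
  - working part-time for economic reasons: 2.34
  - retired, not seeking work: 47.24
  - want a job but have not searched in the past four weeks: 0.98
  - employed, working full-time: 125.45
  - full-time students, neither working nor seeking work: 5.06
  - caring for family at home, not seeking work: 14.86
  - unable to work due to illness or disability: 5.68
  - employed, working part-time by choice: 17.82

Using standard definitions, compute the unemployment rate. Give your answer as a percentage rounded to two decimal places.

Employed = 2.34 + 125.45 + 17.82 = 145.61 million (anyone who worked, including part-time for economic reasons, counts as employed).
Unemployed = 5.84 million.
Labor force = 145.61 + 5.84 = 151.45 million.
Unemployment rate = 5.84 / 151.45 = 3.86%.

Unemployment rate ≈ 3.86%.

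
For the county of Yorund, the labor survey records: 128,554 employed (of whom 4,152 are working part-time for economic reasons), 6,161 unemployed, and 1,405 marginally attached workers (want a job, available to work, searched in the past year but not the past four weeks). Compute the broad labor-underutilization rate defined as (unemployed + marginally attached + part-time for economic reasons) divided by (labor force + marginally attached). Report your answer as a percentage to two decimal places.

Labor force = 128,554 + 6,161 = 134,715.
Numerator = 6,161 + 1,405 + 4,152 = 11,718.
Denominator = 134,715 + 1,405 = 136,120.
Broad rate = 11,718 / 136,120 = 8.61%.

Broad underutilization rate ≈ 8.61%.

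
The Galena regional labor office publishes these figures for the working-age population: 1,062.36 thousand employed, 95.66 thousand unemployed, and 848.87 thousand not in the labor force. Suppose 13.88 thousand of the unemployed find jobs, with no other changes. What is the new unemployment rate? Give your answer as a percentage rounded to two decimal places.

Initially, labor force = 1,062.36 + 95.66 = 1,158.02 thousand, so u = 95.66/1,158.02 = 8.26%.
After the change, unemployed falls and employed rises by 13.88; labor force unchanged → E = 1,076.24, U = 81.78, labor force = 1,158.02 thousand.
New unemployment rate = 81.78 / 1,158.02 = 7.06%.

New unemployment rate ≈ 7.06%.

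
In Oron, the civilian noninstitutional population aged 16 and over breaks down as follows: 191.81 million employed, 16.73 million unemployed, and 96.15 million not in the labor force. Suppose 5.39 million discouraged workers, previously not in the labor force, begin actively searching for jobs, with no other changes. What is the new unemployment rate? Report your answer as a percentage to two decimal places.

Initially, labor force = 191.81 + 16.73 = 208.54 million, so u = 16.73/208.54 = 8.02%.
After the change, unemployed and labor force both rise by 5.39 → E = 191.81, U = 22.12, labor force = 213.93 million.
New unemployment rate = 22.12 / 213.93 = 10.34%.

New unemployment rate ≈ 10.34%.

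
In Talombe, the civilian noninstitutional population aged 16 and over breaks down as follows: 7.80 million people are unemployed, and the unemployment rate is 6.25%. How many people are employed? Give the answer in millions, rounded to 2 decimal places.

Labor force = U / u = 7.80 / 0.0625 ≈ 124.80 million.
Employed = labor force − unemployed = 124.80 − 7.80 = 117.00 million.

About 117.00 million are employed.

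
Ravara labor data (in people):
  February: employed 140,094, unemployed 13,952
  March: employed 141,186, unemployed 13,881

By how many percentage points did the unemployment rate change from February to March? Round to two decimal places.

February: labor force = 140,094 + 13,952 = 154,046; u = 13,952/154,046 = 9.06%.
March: labor force = 141,186 + 13,881 = 155,067; u = 13,881/155,067 = 8.95%.
Change = 8.95% − 9.06% = −0.11 pp.

The unemployment rate changed by −0.11 percentage points.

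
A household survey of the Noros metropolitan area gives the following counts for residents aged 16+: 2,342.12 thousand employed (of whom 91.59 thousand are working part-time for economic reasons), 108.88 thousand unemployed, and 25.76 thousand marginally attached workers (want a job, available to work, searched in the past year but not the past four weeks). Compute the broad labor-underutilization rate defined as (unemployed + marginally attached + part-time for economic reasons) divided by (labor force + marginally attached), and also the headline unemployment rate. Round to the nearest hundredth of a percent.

Broad underutilization rate ≈ 9.13%; headline unemployment rate ≈ 4.44%.

Labor force = 2,342.12 + 108.88 = 2,451.00 thousand.
Numerator = 108.88 + 25.76 + 91.59 = 226.23 thousand.
Denominator = 2,451.00 + 25.76 = 2,476.76 thousand.
Broad rate = 226.23 / 2,476.76 = 9.13%.
Headline unemployment rate = 108.88 / 2,451.00 = 4.44%.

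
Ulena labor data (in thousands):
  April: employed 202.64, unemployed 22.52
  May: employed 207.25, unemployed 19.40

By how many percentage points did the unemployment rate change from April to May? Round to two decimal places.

April: labor force = 202.64 + 22.52 = 225.16; u = 22.52/225.16 = 10.00%.
May: labor force = 207.25 + 19.40 = 226.65; u = 19.40/226.65 = 8.56%.
Change = 8.56% − 10.00% = −1.44 pp.

The unemployment rate changed by −1.44 percentage points.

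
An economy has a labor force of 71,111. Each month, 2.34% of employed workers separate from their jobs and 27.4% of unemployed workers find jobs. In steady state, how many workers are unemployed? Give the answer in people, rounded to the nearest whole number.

Steady-state unemployment rate u* = s/(s+f) = 2.34/(2.34+27.4) = 0.078682.
Unemployed = u* × labor force = 0.078682 × 71,111 ≈ 5,595.

About 5,595 are unemployed in steady state.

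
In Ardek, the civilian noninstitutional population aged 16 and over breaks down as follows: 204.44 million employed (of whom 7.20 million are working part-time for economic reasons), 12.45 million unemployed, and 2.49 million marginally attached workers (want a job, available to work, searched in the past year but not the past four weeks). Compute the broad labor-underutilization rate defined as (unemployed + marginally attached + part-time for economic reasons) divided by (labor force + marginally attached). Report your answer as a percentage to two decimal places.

Broad underutilization rate ≈ 10.09%.

Labor force = 204.44 + 12.45 = 216.89 million.
Numerator = 12.45 + 2.49 + 7.20 = 22.14 million.
Denominator = 216.89 + 2.49 = 219.38 million.
Broad rate = 22.14 / 219.38 = 10.09%.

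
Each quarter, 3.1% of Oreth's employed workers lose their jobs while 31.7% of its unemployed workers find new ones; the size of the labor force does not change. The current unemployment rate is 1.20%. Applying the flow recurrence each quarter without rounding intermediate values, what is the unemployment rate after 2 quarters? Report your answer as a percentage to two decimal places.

With a fixed labor force, u_{t+1} = u_t + s·(1−u_t) − f·u_t = u_t·(1−s−f) + s.
Here 1−s−f = 0.652 and s = 0.031.
u_1 = 0.012000 × 0.652 + 0.031 = 0.038824.
u_2 = 0.038824 × 0.652 + 0.031 = 0.056313.

Unemployment rate after two quarters ≈ 5.63%.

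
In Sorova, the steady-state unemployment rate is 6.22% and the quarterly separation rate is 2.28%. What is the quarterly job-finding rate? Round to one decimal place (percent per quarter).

Job-finding rate ≈ 34.4% per quarter.

From u* = s/(s+f): f = s·(1−u)/u.
f = 2.28 × (1 − 0.0622) / 0.0622 = 2.1382 / 0.0622 ≈ 34.4% per quarter.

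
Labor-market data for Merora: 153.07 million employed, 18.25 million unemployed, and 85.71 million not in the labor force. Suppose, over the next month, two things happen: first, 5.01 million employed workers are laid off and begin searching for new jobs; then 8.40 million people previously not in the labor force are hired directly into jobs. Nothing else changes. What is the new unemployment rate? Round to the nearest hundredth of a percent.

Initially, labor force = 153.07 + 18.25 = 171.32 million, so u = 18.25/171.32 = 10.65%.
After the first change, employed falls and unemployed rises by 5.01; labor force unchanged → E = 148.06, U = 23.26, labor force = 171.32 million.
After the second change, employed and labor force both rise by 8.40; unemployed unchanged → E = 156.46, U = 23.26, labor force = 179.72 million.
New unemployment rate = 23.26 / 179.72 = 12.94%.

New unemployment rate ≈ 12.94%.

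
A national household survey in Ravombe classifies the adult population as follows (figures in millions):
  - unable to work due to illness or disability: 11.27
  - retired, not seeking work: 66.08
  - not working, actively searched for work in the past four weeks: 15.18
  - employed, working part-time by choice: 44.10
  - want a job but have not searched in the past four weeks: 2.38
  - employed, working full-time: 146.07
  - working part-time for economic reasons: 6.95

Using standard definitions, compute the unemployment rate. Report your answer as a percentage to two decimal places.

Unemployment rate ≈ 7.15%.

Employed = 44.10 + 146.07 + 6.95 = 197.12 million (anyone who worked, including part-time for economic reasons, counts as employed).
Unemployed = 15.18 million.
Labor force = 197.12 + 15.18 = 212.30 million.
Unemployment rate = 15.18 / 212.30 = 7.15%.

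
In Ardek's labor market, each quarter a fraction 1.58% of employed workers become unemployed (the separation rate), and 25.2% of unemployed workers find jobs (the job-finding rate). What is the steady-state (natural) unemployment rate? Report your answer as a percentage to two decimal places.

Steady-state unemployment rate ≈ 5.90%.

At steady state the flows balance: s·E = f·U, so U/(E+U) = s/(s+f).
u* = 1.58 / (1.58 + 25.2) = 1.58 / 26.78 = 5.90%.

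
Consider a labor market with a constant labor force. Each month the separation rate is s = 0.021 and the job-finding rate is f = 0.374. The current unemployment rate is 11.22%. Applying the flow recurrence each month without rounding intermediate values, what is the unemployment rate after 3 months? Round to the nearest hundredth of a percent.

With a fixed labor force, u_{t+1} = u_t + s·(1−u_t) − f·u_t = u_t·(1−s−f) + s.
Here 1−s−f = 0.605 and s = 0.021.
u_1 = 0.112200 × 0.605 + 0.021 = 0.088881.
u_2 = 0.088881 × 0.605 + 0.021 = 0.074773.
u_3 = 0.074773 × 0.605 + 0.021 = 0.066238.

Unemployment rate after three months ≈ 6.62%.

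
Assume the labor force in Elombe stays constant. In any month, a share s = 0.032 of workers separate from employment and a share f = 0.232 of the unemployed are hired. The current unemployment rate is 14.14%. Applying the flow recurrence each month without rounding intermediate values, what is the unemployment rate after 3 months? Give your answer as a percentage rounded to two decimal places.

Unemployment rate after three months ≈ 12.93%.

With a fixed labor force, u_{t+1} = u_t + s·(1−u_t) − f·u_t = u_t·(1−s−f) + s.
Here 1−s−f = 0.736 and s = 0.032.
u_1 = 0.141400 × 0.736 + 0.032 = 0.136070.
u_2 = 0.136070 × 0.736 + 0.032 = 0.132148.
u_3 = 0.132148 × 0.736 + 0.032 = 0.129261.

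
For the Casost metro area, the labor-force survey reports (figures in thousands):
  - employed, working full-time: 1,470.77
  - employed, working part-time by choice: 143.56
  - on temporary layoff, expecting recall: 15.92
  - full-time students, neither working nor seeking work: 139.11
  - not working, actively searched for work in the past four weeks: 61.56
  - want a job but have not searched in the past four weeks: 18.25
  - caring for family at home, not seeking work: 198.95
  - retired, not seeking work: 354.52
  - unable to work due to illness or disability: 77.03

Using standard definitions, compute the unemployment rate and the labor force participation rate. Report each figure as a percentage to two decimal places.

Employed = 1,470.77 + 143.56 = 1,614.33 thousand.
Unemployed = 15.92 + 61.56 = 77.48 thousand (jobless and actively searching, or on temporary layoff).
Labor force = 1,614.33 + 77.48 = 1,691.81 thousand.
Not in labor force = 139.11 + 18.25 + 198.95 + 354.52 + 77.03 = 787.86 thousand (those not working and not actively searching are outside the labor force — including those who want a job but have given up searching).
Civilian working-age population = 1,691.81 + 787.86 = 2,479.67 thousand.
Unemployment rate = 77.48 / 1,691.81 = 4.58%.
Labor force participation rate = 1,691.81 / 2,479.67 = 68.23%.

Unemployment rate ≈ 4.58%; labor force participation rate ≈ 68.23%.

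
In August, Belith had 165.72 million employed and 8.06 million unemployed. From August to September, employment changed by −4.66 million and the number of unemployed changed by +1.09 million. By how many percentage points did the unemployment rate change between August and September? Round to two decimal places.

August: labor force = 165.72 + 8.06 = 173.78; u = 8.06/173.78 = 4.64%.
September: labor force = 161.06 + 9.15 = 170.21; u = 9.15/170.21 = 5.38%.
Change = 5.38% − 4.64% = +0.74 pp.

The unemployment rate changed by +0.74 percentage points.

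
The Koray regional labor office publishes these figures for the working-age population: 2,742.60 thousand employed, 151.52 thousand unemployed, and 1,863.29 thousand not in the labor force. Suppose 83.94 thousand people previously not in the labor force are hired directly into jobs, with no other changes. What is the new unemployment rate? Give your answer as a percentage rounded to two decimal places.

Initially, labor force = 2,742.60 + 151.52 = 2,894.12 thousand, so u = 151.52/2,894.12 = 5.24%.
After the change, employed and labor force both rise by 83.94; unemployed unchanged → E = 2,826.54, U = 151.52, labor force = 2,978.06 thousand.
New unemployment rate = 151.52 / 2,978.06 = 5.09%.

New unemployment rate ≈ 5.09%.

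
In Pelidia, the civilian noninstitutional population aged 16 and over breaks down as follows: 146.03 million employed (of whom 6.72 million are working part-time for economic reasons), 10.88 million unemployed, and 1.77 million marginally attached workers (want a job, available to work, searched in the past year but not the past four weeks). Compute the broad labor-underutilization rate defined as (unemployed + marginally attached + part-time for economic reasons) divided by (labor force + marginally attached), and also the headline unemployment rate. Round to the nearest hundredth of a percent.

Labor force = 146.03 + 10.88 = 156.91 million.
Numerator = 10.88 + 1.77 + 6.72 = 19.37 million.
Denominator = 156.91 + 1.77 = 158.68 million.
Broad rate = 19.37 / 158.68 = 12.21%.
Headline unemployment rate = 10.88 / 156.91 = 6.93%.

Broad underutilization rate ≈ 12.21%; headline unemployment rate ≈ 6.93%.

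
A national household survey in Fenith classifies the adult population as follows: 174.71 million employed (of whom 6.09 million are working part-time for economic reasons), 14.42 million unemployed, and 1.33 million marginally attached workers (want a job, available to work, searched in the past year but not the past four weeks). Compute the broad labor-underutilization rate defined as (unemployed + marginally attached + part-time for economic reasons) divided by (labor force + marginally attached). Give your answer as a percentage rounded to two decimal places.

Broad underutilization rate ≈ 11.47%.

Labor force = 174.71 + 14.42 = 189.13 million.
Numerator = 14.42 + 1.33 + 6.09 = 21.84 million.
Denominator = 189.13 + 1.33 = 190.46 million.
Broad rate = 21.84 / 190.46 = 11.47%.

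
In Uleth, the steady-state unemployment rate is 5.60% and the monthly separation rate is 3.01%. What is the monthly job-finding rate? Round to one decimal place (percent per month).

From u* = s/(s+f): f = s·(1−u)/u.
f = 3.01 × (1 − 0.0560) / 0.0560 = 2.8414 / 0.0560 ≈ 50.7% per month.

Job-finding rate ≈ 50.7% per month.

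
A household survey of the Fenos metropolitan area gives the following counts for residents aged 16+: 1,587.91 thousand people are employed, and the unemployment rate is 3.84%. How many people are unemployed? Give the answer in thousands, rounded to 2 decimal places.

Let U be the number unemployed. The labor force is E + U, and U/(E+U) = 0.0384.
So U = 0.0384 × 1,587.91 / (1 − 0.0384) = 60.9757 / 0.9616 ≈ 63.41 thousand.

About 63.41 thousand are unemployed.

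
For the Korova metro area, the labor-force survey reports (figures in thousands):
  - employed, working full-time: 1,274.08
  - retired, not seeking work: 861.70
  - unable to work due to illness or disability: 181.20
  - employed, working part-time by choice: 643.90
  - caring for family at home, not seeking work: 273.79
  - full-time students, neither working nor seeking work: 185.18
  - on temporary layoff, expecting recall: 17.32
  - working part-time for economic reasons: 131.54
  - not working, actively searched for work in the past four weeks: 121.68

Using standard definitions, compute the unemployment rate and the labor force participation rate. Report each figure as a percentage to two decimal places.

Unemployment rate ≈ 6.35%; labor force participation rate ≈ 59.30%.

Employed = 1,274.08 + 643.90 + 131.54 = 2,049.52 thousand (anyone who worked, including part-time for economic reasons, counts as employed).
Unemployed = 17.32 + 121.68 = 139.00 thousand (jobless and actively searching, or on temporary layoff).
Labor force = 2,049.52 + 139.00 = 2,188.52 thousand.
Not in labor force = 861.70 + 181.20 + 273.79 + 185.18 = 1,501.87 thousand (those not working and not actively searching are outside the labor force).
Civilian working-age population = 2,188.52 + 1,501.87 = 3,690.39 thousand.
Unemployment rate = 139.00 / 2,188.52 = 6.35%.
Labor force participation rate = 2,188.52 / 3,690.39 = 59.30%.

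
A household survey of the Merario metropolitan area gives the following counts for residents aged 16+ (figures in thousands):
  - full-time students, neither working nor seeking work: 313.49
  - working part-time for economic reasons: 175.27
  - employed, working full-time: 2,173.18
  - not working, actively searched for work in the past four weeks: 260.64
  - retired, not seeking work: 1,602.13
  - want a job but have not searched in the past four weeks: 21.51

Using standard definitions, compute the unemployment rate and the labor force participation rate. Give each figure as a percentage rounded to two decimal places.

Employed = 175.27 + 2,173.18 = 2,348.45 thousand (anyone who worked, including part-time for economic reasons, counts as employed).
Unemployed = 260.64 thousand.
Labor force = 2,348.45 + 260.64 = 2,609.09 thousand.
Not in labor force = 313.49 + 1,602.13 + 21.51 = 1,937.13 thousand (those not working and not actively searching are outside the labor force — including those who want a job but have given up searching).
Civilian working-age population = 2,609.09 + 1,937.13 = 4,546.22 thousand.
Unemployment rate = 260.64 / 2,609.09 = 9.99%.
Labor force participation rate = 2,609.09 / 4,546.22 = 57.39%.

Unemployment rate ≈ 9.99%; labor force participation rate ≈ 57.39%.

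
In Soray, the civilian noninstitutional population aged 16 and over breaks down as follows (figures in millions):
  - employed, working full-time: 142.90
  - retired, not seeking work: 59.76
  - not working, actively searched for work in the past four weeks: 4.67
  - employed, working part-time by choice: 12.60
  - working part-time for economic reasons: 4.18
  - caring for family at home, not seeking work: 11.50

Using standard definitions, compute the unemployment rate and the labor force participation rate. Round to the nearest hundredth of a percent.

Unemployment rate ≈ 2.84%; labor force participation rate ≈ 69.76%.

Employed = 142.90 + 12.60 + 4.18 = 159.68 million (anyone who worked, including part-time for economic reasons, counts as employed).
Unemployed = 4.67 million.
Labor force = 159.68 + 4.67 = 164.35 million.
Not in labor force = 59.76 + 11.50 = 71.26 million (those not working and not actively searching are outside the labor force).
Civilian working-age population = 164.35 + 71.26 = 235.61 million.
Unemployment rate = 4.67 / 164.35 = 2.84%.
Labor force participation rate = 164.35 / 235.61 = 69.76%.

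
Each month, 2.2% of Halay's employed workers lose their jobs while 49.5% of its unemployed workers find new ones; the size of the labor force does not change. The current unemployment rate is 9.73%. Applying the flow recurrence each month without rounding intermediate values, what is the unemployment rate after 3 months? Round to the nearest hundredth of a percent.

With a fixed labor force, u_{t+1} = u_t + s·(1−u_t) − f·u_t = u_t·(1−s−f) + s.
Here 1−s−f = 0.483 and s = 0.022.
u_1 = 0.097300 × 0.483 + 0.022 = 0.068996.
u_2 = 0.068996 × 0.483 + 0.022 = 0.055325.
u_3 = 0.055325 × 0.483 + 0.022 = 0.048722.

Unemployment rate after three months ≈ 4.87%.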